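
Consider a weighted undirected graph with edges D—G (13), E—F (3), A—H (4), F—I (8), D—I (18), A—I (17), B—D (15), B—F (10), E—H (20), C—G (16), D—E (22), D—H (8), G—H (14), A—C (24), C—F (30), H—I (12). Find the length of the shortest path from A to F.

Checking several routes:
A -> H -> E -> F: 4 + 20 + 3 = 27
A -> I -> F: 17 + 8 = 25
A -> H -> I -> F: 4 + 12 + 8 = 24
Shortest: 24.

24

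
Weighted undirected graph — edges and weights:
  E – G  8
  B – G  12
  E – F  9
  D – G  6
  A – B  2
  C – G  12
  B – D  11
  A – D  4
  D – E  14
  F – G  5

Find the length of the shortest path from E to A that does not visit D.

Paths from E to A avoiding D:
E → F → G → B → A: 9 + 5 + 12 + 2 = 28
E → G → B → A: 8 + 12 + 2 = 22
Best route has total 22.

22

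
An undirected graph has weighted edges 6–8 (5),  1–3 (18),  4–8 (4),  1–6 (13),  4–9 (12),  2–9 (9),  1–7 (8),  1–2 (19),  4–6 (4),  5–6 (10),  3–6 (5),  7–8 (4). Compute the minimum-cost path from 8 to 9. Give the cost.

Some routes from 8 to 9:
8-4-9: 4 + 12 = 16
8-7-1-6-4-9: 4 + 8 + 13 + 4 + 12 = 41
8-7-1-2-9: 4 + 8 + 19 + 9 = 40
8-6-4-9: 5 + 4 + 12 = 21
The minimum is 16.

16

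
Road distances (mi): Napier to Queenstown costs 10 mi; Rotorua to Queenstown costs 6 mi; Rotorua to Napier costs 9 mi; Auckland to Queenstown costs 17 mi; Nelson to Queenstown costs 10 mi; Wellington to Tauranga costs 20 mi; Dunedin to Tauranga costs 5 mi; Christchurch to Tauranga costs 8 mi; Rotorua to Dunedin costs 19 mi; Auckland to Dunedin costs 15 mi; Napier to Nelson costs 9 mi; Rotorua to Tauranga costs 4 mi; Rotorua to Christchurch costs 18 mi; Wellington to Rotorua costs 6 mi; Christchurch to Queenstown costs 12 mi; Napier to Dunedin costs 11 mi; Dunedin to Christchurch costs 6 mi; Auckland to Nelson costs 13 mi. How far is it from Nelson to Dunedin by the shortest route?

20

Comparing a few candidate routes:
Nelson - Auckland - Dunedin: 13 + 15 = 28
Nelson - Napier - Rotorua - Tauranga - Dunedin: 9 + 9 + 4 + 5 = 27
Nelson - Queenstown - Christchurch - Dunedin: 10 + 12 + 6 = 28
Nelson - Napier - Dunedin: 9 + 11 = 20
Nelson - Queenstown - Napier - Dunedin: 10 + 10 + 11 = 31
Nelson - Queenstown - Rotorua - Tauranga - Dunedin: 10 + 6 + 4 + 5 = 25
Shortest: 20 mi.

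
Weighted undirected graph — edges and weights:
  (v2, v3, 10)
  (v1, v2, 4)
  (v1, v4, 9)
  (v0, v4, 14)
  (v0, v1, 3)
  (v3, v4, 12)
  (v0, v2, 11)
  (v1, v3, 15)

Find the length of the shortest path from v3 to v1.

Some routes from v3 to v1:
v3 → v4 → v0 → v1: 12 + 14 + 3 = 29
v3 → v4 → v0 → v2 → v1: 12 + 14 + 11 + 4 = 41
v3 → v4 → v1: 12 + 9 = 21
v3 → v2 → v0 → v1: 10 + 11 + 3 = 24
v3 → v1: 15
v3 → v2 → v1: 10 + 4 = 14
Best route has total 14.

14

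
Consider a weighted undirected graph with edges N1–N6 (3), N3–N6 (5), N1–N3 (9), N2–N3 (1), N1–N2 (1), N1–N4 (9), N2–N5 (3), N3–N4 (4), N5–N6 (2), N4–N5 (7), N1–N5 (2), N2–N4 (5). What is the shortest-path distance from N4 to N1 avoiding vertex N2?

9

Some routes from N4 to N1 avoiding N2:
N4→N3→N6→N1: 4 + 5 + 3 = 12
N4→N5→N6→N1: 7 + 2 + 3 = 12
N4→N5→N1: 7 + 2 = 9
N4→N1: 9
N4→N3→N1: 4 + 9 = 13
N4→N3→N6→N5→N1: 4 + 5 + 2 + 2 = 13
Shortest: 9.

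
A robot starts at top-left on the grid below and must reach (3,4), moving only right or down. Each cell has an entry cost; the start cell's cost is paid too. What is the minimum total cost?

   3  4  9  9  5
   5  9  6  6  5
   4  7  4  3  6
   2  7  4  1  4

Take (0,0) (1,0) (2,0) (3,0) (3,1) (3,2) (3,3) (3,4) for a total of 3 + 5 + 4 + 2 + 7 + 4 + 1 + 4 = 30.
For comparison, the top-then-right route costs 45.

30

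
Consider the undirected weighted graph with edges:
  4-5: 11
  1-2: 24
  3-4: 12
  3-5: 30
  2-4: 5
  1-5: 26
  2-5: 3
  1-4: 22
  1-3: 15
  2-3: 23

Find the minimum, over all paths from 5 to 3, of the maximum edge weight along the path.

A few of the 5→3 routes:
5 - 2 - 4 - 1 - 3: max(3, 5, 22, 15) = 22
5 - 4 - 1 - 3: max(11, 22, 15) = 22
5 - 2 - 4 - 3: max(3, 5, 12) = 12
5 - 2 - 3: max(3, 23) = 23
5 - 4 - 3: max(11, 12) = 12
Smallest bottleneck: 12.

12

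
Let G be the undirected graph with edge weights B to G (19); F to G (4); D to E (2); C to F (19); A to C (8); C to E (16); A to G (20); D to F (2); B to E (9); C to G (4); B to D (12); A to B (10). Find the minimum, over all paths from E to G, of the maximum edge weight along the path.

Some routes from E to G:
E → D → B → A → C → G: max(2, 12, 10, 8, 4) = 12
E → C → A → B → D → F → G: max(16, 8, 10, 12, 2, 4) = 16
E → B → D → F → G: max(9, 12, 2, 4) = 12
E → C → G: max(16, 4) = 16
E → D → F → G: max(2, 2, 4) = 4
E → B → A → C → G: max(9, 10, 8, 4) = 10
The minimum achievable maximum is 4.

4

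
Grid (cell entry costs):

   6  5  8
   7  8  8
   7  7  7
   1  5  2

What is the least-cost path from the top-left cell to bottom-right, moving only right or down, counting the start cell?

28

Best path: r0c0 → r1c0 → r2c0 → r3c0 → r3c1 → r3c2
Cost: 6 + 7 + 7 + 1 + 5 + 2 = 28
For comparison, the top-then-right route costs 36.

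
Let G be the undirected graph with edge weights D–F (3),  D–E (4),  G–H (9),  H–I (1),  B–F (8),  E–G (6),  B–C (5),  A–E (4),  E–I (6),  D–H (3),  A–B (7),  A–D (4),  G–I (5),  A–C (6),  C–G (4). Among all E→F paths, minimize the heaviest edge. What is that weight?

4

A few of the E→F routes:
E -> I -> G -> C -> A -> D -> F: max(6, 5, 4, 6, 4, 3) = 6
E -> A -> C -> G -> I -> H -> D -> F: max(4, 6, 4, 5, 1, 3, 3) = 6
E -> I -> H -> D -> F: max(6, 1, 3, 3) = 6
E -> A -> D -> F: max(4, 4, 3) = 4
E -> D -> F: max(4, 3) = 4
Smallest bottleneck: 4.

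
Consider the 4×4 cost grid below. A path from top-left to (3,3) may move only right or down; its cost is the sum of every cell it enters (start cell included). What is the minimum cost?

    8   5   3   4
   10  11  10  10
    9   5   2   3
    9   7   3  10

One optimal route is [0,0] → [0,1] → [0,2] → [1,2] → [2,2] → [2,3] → [3,3].
Its cost is 8 + 5 + 3 + 10 + 2 + 3 + 10 = 41.

41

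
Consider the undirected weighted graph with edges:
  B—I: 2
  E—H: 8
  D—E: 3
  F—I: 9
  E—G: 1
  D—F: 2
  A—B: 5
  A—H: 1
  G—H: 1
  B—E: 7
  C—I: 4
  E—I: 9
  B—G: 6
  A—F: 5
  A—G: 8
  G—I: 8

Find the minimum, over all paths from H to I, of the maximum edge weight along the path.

Some routes from H to I:
H -> G -> B -> I: max(1, 6, 2) = 6
H -> A -> B -> I: max(1, 5, 2) = 5
H -> G -> E -> D -> F -> A -> B -> I: max(1, 1, 3, 2, 5, 5, 2) = 5
The minimum achievable maximum is 5.

5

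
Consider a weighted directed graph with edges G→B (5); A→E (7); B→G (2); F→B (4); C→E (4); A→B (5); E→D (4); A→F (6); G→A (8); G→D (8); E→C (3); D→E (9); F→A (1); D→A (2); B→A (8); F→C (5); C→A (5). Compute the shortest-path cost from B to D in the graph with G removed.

19

Paths from B to D avoiding G:
B-A-E-D: 8 + 7 + 4 = 19
B-A-F-C-E-D: 8 + 6 + 5 + 4 + 4 = 27
Best route has total 19.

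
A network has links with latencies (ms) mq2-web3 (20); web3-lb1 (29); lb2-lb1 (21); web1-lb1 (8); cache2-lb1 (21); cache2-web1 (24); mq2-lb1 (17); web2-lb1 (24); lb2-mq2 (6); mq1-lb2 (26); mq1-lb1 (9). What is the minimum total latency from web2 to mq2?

Checking several routes:
web2-lb1-lb2-mq2: 24 + 21 + 6 = 51
web2-lb1-mq2: 24 + 17 = 41
web2-lb1-mq1-lb2-mq2: 24 + 9 + 26 + 6 = 65
Shortest: 41 ms.

41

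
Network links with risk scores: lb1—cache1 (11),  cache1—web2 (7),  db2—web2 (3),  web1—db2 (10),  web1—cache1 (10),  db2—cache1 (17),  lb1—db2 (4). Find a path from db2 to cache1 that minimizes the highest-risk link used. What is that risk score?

7

Candidate routes:
db2-cache1: max(17) = 17
db2-lb1-cache1: max(4, 11) = 11
db2-web2-cache1: max(3, 7) = 7
db2-web1-cache1: max(10, 10) = 10
Smallest bottleneck: 7.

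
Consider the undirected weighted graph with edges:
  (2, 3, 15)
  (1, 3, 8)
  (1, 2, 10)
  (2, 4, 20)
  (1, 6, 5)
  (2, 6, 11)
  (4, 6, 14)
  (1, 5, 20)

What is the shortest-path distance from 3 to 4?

27

Checking several routes:
3-2-6-4: 15 + 11 + 14 = 40
3-2-4: 15 + 20 = 35
3-1-2-4: 8 + 10 + 20 = 38
3-1-6-4: 8 + 5 + 14 = 27
The minimum is 27.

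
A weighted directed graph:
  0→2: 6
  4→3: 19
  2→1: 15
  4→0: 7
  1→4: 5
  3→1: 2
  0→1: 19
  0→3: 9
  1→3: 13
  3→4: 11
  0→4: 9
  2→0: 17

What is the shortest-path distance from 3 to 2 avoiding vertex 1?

24

Candidate routes:
3 -> 4 -> 0 -> 2: 11 + 7 + 6 = 24
Best route has total 24.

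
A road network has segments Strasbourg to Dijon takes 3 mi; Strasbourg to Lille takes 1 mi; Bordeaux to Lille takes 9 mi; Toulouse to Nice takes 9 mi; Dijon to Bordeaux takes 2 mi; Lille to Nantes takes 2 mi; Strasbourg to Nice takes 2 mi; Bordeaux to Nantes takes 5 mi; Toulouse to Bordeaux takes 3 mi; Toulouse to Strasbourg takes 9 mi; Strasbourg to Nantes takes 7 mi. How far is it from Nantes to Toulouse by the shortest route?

Checking several routes:
Nantes → Lille → Strasbourg → Toulouse: 2 + 1 + 9 = 12
Nantes → Bordeaux → Toulouse: 5 + 3 = 8
Nantes → Lille → Bordeaux → Toulouse: 2 + 9 + 3 = 14
Nantes → Lille → Strasbourg → Dijon → Bordeaux → Toulouse: 2 + 1 + 3 + 2 + 3 = 11
The minimum is 8 mi.

8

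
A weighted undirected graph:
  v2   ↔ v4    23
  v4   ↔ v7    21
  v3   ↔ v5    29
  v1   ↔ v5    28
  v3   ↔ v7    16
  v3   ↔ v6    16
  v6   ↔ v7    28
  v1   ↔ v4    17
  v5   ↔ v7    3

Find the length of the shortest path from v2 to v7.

Checking several routes:
v2-v4-v7: 23 + 21 = 44
v2-v4-v1-v5-v7: 23 + 17 + 28 + 3 = 71
v2-v4-v1-v5-v3-v7: 23 + 17 + 28 + 29 + 16 = 113
Shortest: 44.

44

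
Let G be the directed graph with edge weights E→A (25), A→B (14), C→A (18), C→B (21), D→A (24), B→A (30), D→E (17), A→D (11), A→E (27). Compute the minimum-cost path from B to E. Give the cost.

Candidate routes:
B→A→D→E: 30 + 11 + 17 = 58
B→A→E: 30 + 27 = 57
Shortest: 57.

57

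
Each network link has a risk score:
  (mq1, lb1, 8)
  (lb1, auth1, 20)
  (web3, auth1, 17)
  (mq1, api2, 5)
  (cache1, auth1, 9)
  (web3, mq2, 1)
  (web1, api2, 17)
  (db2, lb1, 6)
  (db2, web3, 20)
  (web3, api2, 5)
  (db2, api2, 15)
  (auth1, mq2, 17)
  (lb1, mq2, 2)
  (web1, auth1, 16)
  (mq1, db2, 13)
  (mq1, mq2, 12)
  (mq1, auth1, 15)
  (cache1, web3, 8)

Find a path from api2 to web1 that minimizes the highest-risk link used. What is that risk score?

Checking several routes:
api2→mq1→db2→lb1→mq2→web3→cache1→auth1→web1: max(5, 13, 6, 2, 1, 8, 9, 16) = 16
api2→web3→mq2→lb1→db2→mq1→auth1→web1: max(5, 1, 2, 6, 13, 15, 16) = 16
api2→mq1→lb1→mq2→web3→cache1→auth1→web1: max(5, 8, 2, 1, 8, 9, 16) = 16
api2→mq1→auth1→web1: max(5, 15, 16) = 16
api2→web3→mq2→lb1→mq1→auth1→web1: max(5, 1, 2, 8, 15, 16) = 16
api2→mq1→mq2→web3→cache1→auth1→web1: max(5, 12, 1, 8, 9, 16) = 16
Smallest bottleneck: 16.

16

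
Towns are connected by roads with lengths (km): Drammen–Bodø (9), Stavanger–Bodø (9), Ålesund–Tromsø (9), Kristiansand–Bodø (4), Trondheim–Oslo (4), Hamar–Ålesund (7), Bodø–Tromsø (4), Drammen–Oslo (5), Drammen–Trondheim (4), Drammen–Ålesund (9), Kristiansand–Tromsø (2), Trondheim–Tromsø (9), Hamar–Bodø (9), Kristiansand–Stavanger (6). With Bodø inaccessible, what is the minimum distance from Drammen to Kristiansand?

15

Routes from Drammen to Kristiansand avoiding Bodø:
Drammen→Oslo→Trondheim→Tromsø→Kristiansand: 5 + 4 + 9 + 2 = 20
Drammen→Trondheim→Tromsø→Kristiansand: 4 + 9 + 2 = 15
Drammen→Ålesund→Tromsø→Kristiansand: 9 + 9 + 2 = 20
Best route has total 15 km.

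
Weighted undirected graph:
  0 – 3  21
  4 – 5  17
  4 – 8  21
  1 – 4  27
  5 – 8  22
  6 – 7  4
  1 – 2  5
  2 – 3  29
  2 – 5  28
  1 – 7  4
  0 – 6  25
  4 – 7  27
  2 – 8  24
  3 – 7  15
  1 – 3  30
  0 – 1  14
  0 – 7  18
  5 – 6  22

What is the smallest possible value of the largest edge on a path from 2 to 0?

Checking several routes:
2-1-7-3-0: max(5, 4, 15, 21) = 21
2-8-4-5-6-7-1-0: max(24, 21, 17, 22, 4, 4, 14) = 24
2-1-0: max(5, 14) = 14
2-1-7-0: max(5, 4, 18) = 18
The minimum achievable maximum is 14.

14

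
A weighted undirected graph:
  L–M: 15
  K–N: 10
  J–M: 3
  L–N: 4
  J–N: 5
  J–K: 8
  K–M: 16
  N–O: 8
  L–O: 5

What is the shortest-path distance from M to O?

16

Checking several routes:
M→L→N→O: 15 + 4 + 8 = 27
M→J→K→N→O: 3 + 8 + 10 + 8 = 29
M→L→O: 15 + 5 = 20
M→J→N→O: 3 + 5 + 8 = 16
M→J→N→L→O: 3 + 5 + 4 + 5 = 17
Best route has total 16.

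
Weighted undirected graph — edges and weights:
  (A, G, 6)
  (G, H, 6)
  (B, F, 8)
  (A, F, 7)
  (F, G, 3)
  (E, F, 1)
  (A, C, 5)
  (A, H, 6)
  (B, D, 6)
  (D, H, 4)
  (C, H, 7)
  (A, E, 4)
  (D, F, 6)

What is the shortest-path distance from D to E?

Comparing a few candidate routes:
D→H→G→F→E: 4 + 6 + 3 + 1 = 14
D→H→A→E: 4 + 6 + 4 = 14
D→F→E: 6 + 1 = 7
Shortest: 7.

7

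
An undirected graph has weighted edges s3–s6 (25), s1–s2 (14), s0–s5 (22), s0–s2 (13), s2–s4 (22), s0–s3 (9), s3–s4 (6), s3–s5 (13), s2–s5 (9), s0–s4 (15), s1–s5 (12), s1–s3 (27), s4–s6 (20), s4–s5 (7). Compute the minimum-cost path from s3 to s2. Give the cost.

22

Some routes from s3 to s2:
s3 - s0 - s2: 9 + 13 = 22
s3 - s5 - s2: 13 + 9 = 22
s3 - s4 - s5 - s2: 6 + 7 + 9 = 22
s3 - s4 - s2: 6 + 22 = 28
Best route has total 22.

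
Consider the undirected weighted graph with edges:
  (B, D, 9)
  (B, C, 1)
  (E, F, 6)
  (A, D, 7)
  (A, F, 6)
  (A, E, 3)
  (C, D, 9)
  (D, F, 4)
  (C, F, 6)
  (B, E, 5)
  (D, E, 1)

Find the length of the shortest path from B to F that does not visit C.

Checking several routes:
B → E → A → F: 5 + 3 + 6 = 14
B → E → F: 5 + 6 = 11
B → E → D → F: 5 + 1 + 4 = 10
B → D → E → F: 9 + 1 + 6 = 16
B → D → F: 9 + 4 = 13
Best route has total 10.

10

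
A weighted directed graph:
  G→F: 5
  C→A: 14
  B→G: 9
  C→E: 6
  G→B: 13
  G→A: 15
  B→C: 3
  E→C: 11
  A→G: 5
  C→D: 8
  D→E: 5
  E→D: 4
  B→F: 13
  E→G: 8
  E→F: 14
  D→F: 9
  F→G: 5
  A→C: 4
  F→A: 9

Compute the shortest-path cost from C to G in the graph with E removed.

19

Routes from C to G avoiding E:
C-D-F-A-G: 8 + 9 + 9 + 5 = 31
C-A-G: 14 + 5 = 19
C-D-F-G: 8 + 9 + 5 = 22
Best route has total 19.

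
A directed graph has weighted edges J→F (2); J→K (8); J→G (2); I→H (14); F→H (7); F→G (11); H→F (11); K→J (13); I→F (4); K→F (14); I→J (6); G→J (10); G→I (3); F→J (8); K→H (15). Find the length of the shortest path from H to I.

24

Routes from H to I:
H -> F -> J -> G -> I: 11 + 8 + 2 + 3 = 24
H -> F -> G -> I: 11 + 11 + 3 = 25
The minimum is 24.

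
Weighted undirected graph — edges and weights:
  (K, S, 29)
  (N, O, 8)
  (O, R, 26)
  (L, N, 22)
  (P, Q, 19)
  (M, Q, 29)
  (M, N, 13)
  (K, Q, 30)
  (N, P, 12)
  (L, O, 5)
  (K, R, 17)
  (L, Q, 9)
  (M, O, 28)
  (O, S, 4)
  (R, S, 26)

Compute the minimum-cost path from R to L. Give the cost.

Comparing a few candidate routes:
R → K → Q → L: 17 + 30 + 9 = 56
R → S → O → L: 26 + 4 + 5 = 35
R → O → N → L: 26 + 8 + 22 = 56
R → O → L: 26 + 5 = 31
R → K → S → O → L: 17 + 29 + 4 + 5 = 55
The minimum is 31.

31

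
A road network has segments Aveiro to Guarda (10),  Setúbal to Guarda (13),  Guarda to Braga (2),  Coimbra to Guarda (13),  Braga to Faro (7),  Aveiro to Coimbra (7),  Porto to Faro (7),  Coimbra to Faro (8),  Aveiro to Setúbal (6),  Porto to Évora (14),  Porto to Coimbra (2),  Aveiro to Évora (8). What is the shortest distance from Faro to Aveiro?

15

Comparing a few candidate routes:
Faro→Braga→Guarda→Setúbal→Aveiro: 7 + 2 + 13 + 6 = 28
Faro→Braga→Guarda→Coimbra→Aveiro: 7 + 2 + 13 + 7 = 29
Faro→Porto→Coimbra→Aveiro: 7 + 2 + 7 = 16
Faro→Braga→Guarda→Aveiro: 7 + 2 + 10 = 19
Faro→Coimbra→Aveiro: 8 + 7 = 15
The minimum is 15.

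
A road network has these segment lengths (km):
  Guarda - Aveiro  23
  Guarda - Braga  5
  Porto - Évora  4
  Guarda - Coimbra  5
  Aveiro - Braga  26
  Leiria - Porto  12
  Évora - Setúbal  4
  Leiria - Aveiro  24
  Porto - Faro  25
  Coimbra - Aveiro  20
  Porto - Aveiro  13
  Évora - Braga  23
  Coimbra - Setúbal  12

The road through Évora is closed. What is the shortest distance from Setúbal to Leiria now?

56

Paths from Setúbal to Leiria avoiding Évora:
Setúbal - Coimbra - Guarda - Braga - Aveiro - Porto - Leiria: 12 + 5 + 5 + 26 + 13 + 12 = 73
Setúbal - Coimbra - Aveiro - Porto - Leiria: 12 + 20 + 13 + 12 = 57
Setúbal - Coimbra - Guarda - Aveiro - Porto - Leiria: 12 + 5 + 23 + 13 + 12 = 65
Setúbal - Coimbra - Guarda - Aveiro - Leiria: 12 + 5 + 23 + 24 = 64
Setúbal - Coimbra - Guarda - Braga - Aveiro - Leiria: 12 + 5 + 5 + 26 + 24 = 72
Setúbal - Coimbra - Aveiro - Leiria: 12 + 20 + 24 = 56
Shortest: 56 km.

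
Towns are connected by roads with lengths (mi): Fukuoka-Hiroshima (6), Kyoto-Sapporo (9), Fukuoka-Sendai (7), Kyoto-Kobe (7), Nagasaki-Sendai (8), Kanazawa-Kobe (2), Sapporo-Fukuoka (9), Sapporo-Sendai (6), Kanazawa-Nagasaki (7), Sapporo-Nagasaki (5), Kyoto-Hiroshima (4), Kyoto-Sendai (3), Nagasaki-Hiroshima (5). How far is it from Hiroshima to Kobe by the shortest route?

11

Comparing a few candidate routes:
Hiroshima - Nagasaki - Sendai - Kyoto - Kobe: 5 + 8 + 3 + 7 = 23
Hiroshima - Fukuoka - Sendai - Kyoto - Kobe: 6 + 7 + 3 + 7 = 23
Hiroshima - Nagasaki - Kanazawa - Kobe: 5 + 7 + 2 = 14
Hiroshima - Kyoto - Kobe: 4 + 7 = 11
The minimum is 11 mi.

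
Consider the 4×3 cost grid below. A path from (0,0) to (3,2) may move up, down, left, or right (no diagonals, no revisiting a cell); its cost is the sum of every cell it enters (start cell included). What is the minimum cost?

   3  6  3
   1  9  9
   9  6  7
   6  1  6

26

Best path: r0c0 r1c0 r1c1 r2c1 r3c1 r3c2
Cost: 3 + 1 + 9 + 6 + 1 + 6 = 26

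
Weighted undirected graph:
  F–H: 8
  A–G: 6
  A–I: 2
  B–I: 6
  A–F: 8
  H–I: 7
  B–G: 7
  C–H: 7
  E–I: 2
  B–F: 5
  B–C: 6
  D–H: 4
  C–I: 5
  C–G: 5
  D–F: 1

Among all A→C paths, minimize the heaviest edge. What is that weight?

5

Some routes from A to C:
A - I - C: max(2, 5) = 5
A - G - C: max(6, 5) = 6
A - I - B - C: max(2, 6, 6) = 6
Smallest bottleneck: 5.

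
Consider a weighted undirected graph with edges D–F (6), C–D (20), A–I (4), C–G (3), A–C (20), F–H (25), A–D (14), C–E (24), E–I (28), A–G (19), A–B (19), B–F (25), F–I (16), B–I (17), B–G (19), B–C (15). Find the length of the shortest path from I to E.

A few of the I→E routes:
I -> B -> C -> E: 17 + 15 + 24 = 56
I -> A -> B -> C -> E: 4 + 19 + 15 + 24 = 62
I -> A -> G -> C -> E: 4 + 19 + 3 + 24 = 50
I -> E: 28
I -> A -> C -> E: 4 + 20 + 24 = 48
Shortest: 28.

28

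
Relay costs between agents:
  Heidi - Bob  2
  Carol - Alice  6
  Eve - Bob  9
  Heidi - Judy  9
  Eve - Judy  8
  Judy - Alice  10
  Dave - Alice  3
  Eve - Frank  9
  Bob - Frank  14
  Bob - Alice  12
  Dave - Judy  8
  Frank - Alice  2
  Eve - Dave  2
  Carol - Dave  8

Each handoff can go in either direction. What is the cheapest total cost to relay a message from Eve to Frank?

Checking several routes:
Eve→Frank: 9
Eve→Dave→Carol→Alice→Frank: 2 + 8 + 6 + 2 = 18
Eve→Judy→Alice→Frank: 8 + 10 + 2 = 20
Eve→Dave→Alice→Frank: 2 + 3 + 2 = 7
Eve→Judy→Dave→Alice→Frank: 8 + 8 + 3 + 2 = 21
The minimum is 7.

7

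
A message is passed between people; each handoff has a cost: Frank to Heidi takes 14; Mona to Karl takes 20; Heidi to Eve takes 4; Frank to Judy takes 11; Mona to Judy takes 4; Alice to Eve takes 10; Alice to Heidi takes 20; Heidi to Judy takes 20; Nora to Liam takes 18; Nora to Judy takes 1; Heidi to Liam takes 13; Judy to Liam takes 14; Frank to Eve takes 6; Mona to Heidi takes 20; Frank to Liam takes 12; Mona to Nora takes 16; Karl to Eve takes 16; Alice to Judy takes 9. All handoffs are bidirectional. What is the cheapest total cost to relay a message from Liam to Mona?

A few of the Liam→Mona routes:
Liam - Judy - Nora - Mona: 14 + 1 + 16 = 31
Liam - Judy - Mona: 14 + 4 = 18
Liam - Nora - Judy - Mona: 18 + 1 + 4 = 23
Liam - Frank - Judy - Mona: 12 + 11 + 4 = 27
Best route has total 18.

18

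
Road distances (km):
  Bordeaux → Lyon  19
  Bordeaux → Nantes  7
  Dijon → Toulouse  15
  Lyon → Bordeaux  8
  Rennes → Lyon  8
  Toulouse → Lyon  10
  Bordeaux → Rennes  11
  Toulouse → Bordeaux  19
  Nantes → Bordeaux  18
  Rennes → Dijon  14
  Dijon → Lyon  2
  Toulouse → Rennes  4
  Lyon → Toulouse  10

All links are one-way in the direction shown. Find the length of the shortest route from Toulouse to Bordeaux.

18

Paths from Toulouse to Bordeaux:
Toulouse -> Lyon -> Bordeaux: 10 + 8 = 18
Toulouse -> Bordeaux: 19
Toulouse -> Rennes -> Dijon -> Lyon -> Bordeaux: 4 + 14 + 2 + 8 = 28
Toulouse -> Rennes -> Lyon -> Bordeaux: 4 + 8 + 8 = 20
Best route has total 18 km.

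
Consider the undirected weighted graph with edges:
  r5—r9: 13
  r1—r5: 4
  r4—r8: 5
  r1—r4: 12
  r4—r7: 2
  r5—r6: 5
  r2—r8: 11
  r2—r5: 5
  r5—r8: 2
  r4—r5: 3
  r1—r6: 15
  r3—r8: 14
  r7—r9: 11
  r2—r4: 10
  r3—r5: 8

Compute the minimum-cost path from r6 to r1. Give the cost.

9

Comparing a few candidate routes:
r6 → r1: 15
r6 → r5 → r1: 5 + 4 = 9
r6 → r5 → r4 → r1: 5 + 3 + 12 = 20
Best route has total 9.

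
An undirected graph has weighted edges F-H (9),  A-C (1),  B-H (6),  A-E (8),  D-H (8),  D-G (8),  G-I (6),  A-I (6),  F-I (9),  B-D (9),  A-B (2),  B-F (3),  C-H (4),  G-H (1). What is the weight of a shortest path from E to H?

Checking several routes:
E - A - B - H: 8 + 2 + 6 = 16
E - A - C - H: 8 + 1 + 4 = 13
E - A - I - G - H: 8 + 6 + 6 + 1 = 21
E - A - B - F - H: 8 + 2 + 3 + 9 = 22
The minimum is 13.

13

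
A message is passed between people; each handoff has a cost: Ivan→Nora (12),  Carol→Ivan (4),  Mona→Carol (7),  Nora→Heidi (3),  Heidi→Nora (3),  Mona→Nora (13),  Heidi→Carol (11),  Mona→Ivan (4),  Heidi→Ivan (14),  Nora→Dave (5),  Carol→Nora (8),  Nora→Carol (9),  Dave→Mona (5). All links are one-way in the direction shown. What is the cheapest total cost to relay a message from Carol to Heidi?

11

Paths from Carol to Heidi:
Carol→Ivan→Nora→Heidi: 4 + 12 + 3 = 19
Carol→Nora→Heidi: 8 + 3 = 11
Shortest: 11.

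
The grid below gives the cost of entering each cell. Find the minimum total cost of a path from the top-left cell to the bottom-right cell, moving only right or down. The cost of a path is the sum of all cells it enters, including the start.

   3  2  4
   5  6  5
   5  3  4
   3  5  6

Best path: r0c0→r0c1→r0c2→r1c2→r2c2→r3c2
Cost: 3 + 2 + 4 + 5 + 4 + 6 = 24

24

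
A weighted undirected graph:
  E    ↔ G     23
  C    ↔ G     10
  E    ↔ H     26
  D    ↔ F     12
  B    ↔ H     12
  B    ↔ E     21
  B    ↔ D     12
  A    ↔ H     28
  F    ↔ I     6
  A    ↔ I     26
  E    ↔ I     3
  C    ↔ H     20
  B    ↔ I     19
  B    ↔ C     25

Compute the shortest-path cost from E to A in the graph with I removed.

54

Some routes from E to A avoiding I:
E→H→A: 26 + 28 = 54
E→B→H→A: 21 + 12 + 28 = 61
E→G→C→H→A: 23 + 10 + 20 + 28 = 81
Shortest: 54.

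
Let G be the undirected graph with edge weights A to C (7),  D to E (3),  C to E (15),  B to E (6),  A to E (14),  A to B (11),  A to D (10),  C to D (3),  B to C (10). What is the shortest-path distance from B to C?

10

A few of the B→C routes:
B - E - C: 6 + 15 = 21
B - C: 10
B - E - D - C: 6 + 3 + 3 = 12
B - A - C: 11 + 7 = 18
Best route has total 10.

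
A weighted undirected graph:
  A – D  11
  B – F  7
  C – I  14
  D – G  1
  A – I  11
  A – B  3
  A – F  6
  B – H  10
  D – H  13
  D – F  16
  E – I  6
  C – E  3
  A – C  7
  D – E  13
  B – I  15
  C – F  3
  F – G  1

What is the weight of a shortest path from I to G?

Checking several routes:
I - E - D - G: 6 + 13 + 1 = 20
I - E - C - F - G: 6 + 3 + 3 + 1 = 13
I - C - F - G: 14 + 3 + 1 = 18
I - A - C - F - G: 11 + 7 + 3 + 1 = 22
I - A - B - F - G: 11 + 3 + 7 + 1 = 22
I - A - F - G: 11 + 6 + 1 = 18
The minimum is 13.

13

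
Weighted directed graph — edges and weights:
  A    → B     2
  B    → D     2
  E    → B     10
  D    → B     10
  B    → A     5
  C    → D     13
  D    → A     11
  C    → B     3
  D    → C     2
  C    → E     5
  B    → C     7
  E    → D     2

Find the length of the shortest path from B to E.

9

Routes from B to E:
B-C-E: 7 + 5 = 12
B-D-C-E: 2 + 2 + 5 = 9
Best route has total 9.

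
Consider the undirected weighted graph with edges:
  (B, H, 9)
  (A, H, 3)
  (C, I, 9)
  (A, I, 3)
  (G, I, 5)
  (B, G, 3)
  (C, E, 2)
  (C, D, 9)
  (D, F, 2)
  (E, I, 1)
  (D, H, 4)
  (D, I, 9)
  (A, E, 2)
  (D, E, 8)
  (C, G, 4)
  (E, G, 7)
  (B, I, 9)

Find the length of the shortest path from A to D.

7

Some routes from A to D:
A→E→I→D: 2 + 1 + 9 = 12
A→H→D: 3 + 4 = 7
A→E→D: 2 + 8 = 10
The minimum is 7.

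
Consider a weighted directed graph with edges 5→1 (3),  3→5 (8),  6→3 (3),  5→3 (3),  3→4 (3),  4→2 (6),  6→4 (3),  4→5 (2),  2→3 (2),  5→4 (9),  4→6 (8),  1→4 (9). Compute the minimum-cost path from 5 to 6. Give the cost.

Paths from 5 to 6:
5 -> 1 -> 4 -> 6: 3 + 9 + 8 = 20
5 -> 3 -> 4 -> 6: 3 + 3 + 8 = 14
5 -> 4 -> 6: 9 + 8 = 17
Best route has total 14.

14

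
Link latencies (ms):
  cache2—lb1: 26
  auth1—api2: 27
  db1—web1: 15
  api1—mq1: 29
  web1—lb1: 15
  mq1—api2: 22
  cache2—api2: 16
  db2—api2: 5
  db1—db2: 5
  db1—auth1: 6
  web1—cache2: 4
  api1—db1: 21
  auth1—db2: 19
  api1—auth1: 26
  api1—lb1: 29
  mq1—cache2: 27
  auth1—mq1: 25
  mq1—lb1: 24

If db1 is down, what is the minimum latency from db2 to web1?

25

Some routes from db2 to web1 avoiding db1:
db2 -> api2 -> cache2 -> lb1 -> web1: 5 + 16 + 26 + 15 = 62
db2 -> api2 -> cache2 -> web1: 5 + 16 + 4 = 25
db2 -> api2 -> mq1 -> cache2 -> web1: 5 + 22 + 27 + 4 = 58
Shortest: 25 ms.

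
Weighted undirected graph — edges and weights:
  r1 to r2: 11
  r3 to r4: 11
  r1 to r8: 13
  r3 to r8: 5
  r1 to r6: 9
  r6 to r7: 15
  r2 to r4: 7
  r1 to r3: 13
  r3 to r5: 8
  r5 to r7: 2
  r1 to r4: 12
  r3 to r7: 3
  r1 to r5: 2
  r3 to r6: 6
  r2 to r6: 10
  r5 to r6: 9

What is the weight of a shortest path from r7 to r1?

A few of the r7→r1 routes:
r7→r3→r5→r1: 3 + 8 + 2 = 13
r7→r3→r1: 3 + 13 = 16
r7→r5→r1: 2 + 2 = 4
Shortest: 4.

4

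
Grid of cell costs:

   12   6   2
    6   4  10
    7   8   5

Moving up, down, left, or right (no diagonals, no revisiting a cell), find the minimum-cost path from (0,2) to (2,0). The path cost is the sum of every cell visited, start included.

25

Best path: r0c2 r0c1 r1c1 r1c0 r2c0
Cost: 2 + 6 + 4 + 6 + 7 = 25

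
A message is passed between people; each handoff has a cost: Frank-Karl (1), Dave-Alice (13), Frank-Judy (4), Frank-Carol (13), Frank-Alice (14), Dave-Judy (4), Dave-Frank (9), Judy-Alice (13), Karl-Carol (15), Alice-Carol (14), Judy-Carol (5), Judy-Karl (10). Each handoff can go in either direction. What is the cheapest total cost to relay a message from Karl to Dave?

9

Comparing a few candidate routes:
Karl→Frank→Judy→Dave: 1 + 4 + 4 = 9
Karl→Judy→Dave: 10 + 4 = 14
Karl→Frank→Carol→Judy→Dave: 1 + 13 + 5 + 4 = 23
Karl→Frank→Dave: 1 + 9 = 10
Karl→Judy→Frank→Dave: 10 + 4 + 9 = 23
Best route has total 9.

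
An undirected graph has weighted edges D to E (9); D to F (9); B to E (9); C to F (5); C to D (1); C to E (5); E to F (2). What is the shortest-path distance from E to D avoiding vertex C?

Paths from E to D avoiding C:
E -> F -> D: 2 + 9 = 11
E -> D: 9
The minimum is 9.

9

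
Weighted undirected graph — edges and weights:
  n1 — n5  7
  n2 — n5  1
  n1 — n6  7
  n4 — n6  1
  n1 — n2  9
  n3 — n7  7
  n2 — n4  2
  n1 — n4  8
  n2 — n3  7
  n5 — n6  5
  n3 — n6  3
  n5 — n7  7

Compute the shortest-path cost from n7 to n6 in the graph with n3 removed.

11

A few of the n7→n6 routes:
n7→n5→n1→n6: 7 + 7 + 7 = 21
n7→n5→n6: 7 + 5 = 12
n7→n5→n2→n4→n6: 7 + 1 + 2 + 1 = 11
Best route has total 11.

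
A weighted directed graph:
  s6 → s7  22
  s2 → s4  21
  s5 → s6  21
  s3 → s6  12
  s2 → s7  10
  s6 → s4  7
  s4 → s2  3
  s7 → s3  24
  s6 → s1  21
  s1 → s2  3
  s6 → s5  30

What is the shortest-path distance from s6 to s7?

20

Routes from s6 to s7:
s6→s4→s2→s7: 7 + 3 + 10 = 20
s6→s1→s2→s7: 21 + 3 + 10 = 34
s6→s7: 22
Shortest: 20.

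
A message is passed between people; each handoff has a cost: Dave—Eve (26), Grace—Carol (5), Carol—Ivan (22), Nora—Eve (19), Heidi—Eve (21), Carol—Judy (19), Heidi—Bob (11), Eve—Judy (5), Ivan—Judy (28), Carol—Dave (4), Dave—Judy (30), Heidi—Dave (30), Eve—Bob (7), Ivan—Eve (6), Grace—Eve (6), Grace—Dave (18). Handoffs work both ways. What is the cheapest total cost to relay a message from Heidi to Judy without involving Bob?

26

Comparing a few candidate routes:
Heidi-Eve-Ivan-Judy: 21 + 6 + 28 = 55
Heidi-Dave-Carol-Judy: 30 + 4 + 19 = 53
Heidi-Dave-Carol-Grace-Eve-Judy: 30 + 4 + 5 + 6 + 5 = 50
Heidi-Dave-Grace-Eve-Judy: 30 + 18 + 6 + 5 = 59
Heidi-Eve-Grace-Carol-Judy: 21 + 6 + 5 + 19 = 51
Heidi-Eve-Judy: 21 + 5 = 26
Shortest: 26.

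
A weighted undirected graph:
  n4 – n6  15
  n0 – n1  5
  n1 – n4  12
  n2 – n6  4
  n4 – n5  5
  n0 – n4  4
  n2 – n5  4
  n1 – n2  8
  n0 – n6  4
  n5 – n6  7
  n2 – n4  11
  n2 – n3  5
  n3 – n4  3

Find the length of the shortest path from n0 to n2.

Some routes from n0 to n2:
n0-n6-n2: 4 + 4 = 8
n0-n4-n3-n2: 4 + 3 + 5 = 12
n0-n1-n2: 5 + 8 = 13
The minimum is 8.

8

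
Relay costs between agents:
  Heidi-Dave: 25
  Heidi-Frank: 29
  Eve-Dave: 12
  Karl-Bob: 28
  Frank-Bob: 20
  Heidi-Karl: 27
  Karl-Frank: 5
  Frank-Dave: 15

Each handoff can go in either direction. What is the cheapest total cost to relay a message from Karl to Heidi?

Checking several routes:
Karl→Frank→Heidi: 5 + 29 = 34
Karl→Heidi: 27
Karl→Frank→Dave→Heidi: 5 + 15 + 25 = 45
The minimum is 27.

27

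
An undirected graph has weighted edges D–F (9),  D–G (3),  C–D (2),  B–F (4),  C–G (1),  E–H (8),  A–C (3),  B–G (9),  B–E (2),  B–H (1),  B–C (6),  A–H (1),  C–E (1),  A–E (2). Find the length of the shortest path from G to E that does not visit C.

11

Routes from G to E avoiding C:
G→D→F→B→H→A→E: 3 + 9 + 4 + 1 + 1 + 2 = 20
G→B→H→A→E: 9 + 1 + 1 + 2 = 13
G→B→E: 9 + 2 = 11
G→D→F→B→E: 3 + 9 + 4 + 2 = 18
G→D→F→B→H→E: 3 + 9 + 4 + 1 + 8 = 25
G→B→H→E: 9 + 1 + 8 = 18
The minimum is 11.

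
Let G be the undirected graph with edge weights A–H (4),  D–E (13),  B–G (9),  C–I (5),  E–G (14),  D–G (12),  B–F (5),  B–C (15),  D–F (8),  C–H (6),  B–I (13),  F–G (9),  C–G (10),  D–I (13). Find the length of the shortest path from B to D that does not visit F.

21

Some routes from B to D avoiding F:
B -> C -> I -> D: 15 + 5 + 13 = 33
B -> G -> D: 9 + 12 = 21
B -> I -> D: 13 + 13 = 26
B -> G -> C -> I -> D: 9 + 10 + 5 + 13 = 37
B -> G -> E -> D: 9 + 14 + 13 = 36
Shortest: 21.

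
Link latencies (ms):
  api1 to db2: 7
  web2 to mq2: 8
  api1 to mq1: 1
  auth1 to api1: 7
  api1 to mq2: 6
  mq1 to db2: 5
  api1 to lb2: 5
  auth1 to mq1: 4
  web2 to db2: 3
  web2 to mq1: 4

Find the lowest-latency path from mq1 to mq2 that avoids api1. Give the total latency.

Routes from mq1 to mq2 avoiding api1:
mq1→web2→mq2: 4 + 8 = 12
mq1→db2→web2→mq2: 5 + 3 + 8 = 16
Best route has total 12 ms.

12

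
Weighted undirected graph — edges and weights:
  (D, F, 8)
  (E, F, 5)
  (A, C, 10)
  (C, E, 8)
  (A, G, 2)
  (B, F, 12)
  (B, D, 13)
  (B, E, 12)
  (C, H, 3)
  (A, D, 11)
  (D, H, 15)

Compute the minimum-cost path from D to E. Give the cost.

13

Routes from D to E:
D - B - E: 13 + 12 = 25
D - B - F - E: 13 + 12 + 5 = 30
D - H - C - E: 15 + 3 + 8 = 26
D - A - C - E: 11 + 10 + 8 = 29
D - F - B - E: 8 + 12 + 12 = 32
D - F - E: 8 + 5 = 13
Shortest: 13.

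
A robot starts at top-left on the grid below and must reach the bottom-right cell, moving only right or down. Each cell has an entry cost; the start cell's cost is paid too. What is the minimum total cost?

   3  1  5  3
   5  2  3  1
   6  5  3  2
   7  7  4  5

Path (0,0) -> (0,1) -> (1,1) -> (1,2) -> (1,3) -> (2,3) -> (3,3): 3 + 1 + 2 + 3 + 1 + 2 + 5 = 17.
(Top row then right column would cost 20.)

17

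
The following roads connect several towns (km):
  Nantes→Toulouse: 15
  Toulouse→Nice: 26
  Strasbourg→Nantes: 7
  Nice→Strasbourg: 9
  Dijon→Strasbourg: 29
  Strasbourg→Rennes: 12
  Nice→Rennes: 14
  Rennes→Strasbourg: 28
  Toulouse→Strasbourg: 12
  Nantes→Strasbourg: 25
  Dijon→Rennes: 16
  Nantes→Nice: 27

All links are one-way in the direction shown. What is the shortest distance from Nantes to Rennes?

37

A few of the Nantes→Rennes routes:
Nantes - Strasbourg - Rennes: 25 + 12 = 37
Nantes - Nice - Rennes: 27 + 14 = 41
Nantes - Toulouse - Strasbourg - Rennes: 15 + 12 + 12 = 39
The minimum is 37 km.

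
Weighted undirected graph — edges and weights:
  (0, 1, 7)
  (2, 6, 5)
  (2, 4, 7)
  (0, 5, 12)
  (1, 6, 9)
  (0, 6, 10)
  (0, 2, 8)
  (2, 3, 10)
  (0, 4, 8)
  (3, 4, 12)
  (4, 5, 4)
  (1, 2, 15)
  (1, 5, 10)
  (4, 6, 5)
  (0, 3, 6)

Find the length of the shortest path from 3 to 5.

A few of the 3→5 routes:
3-2-4-5: 10 + 7 + 4 = 21
3-0-4-5: 6 + 8 + 4 = 18
3-2-6-4-5: 10 + 5 + 5 + 4 = 24
3-4-5: 12 + 4 = 16
3-0-5: 6 + 12 = 18
3-0-1-5: 6 + 7 + 10 = 23
The minimum is 16.

16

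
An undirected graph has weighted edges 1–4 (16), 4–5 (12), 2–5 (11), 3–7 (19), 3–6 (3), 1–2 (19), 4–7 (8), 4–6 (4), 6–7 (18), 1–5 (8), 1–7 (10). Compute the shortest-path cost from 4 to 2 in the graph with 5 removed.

Checking several routes:
4-7-1-2: 8 + 10 + 19 = 37
4-6-7-1-2: 4 + 18 + 10 + 19 = 51
4-1-2: 16 + 19 = 35
The minimum is 35.

35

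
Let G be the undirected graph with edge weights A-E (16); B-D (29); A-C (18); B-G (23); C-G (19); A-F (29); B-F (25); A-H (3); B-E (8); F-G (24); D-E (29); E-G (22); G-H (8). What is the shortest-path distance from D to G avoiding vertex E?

52

A few of the D→G routes:
D - B - F - G: 29 + 25 + 24 = 78
D - B - F - A - H - G: 29 + 25 + 29 + 3 + 8 = 94
D - B - G: 29 + 23 = 52
Best route has total 52.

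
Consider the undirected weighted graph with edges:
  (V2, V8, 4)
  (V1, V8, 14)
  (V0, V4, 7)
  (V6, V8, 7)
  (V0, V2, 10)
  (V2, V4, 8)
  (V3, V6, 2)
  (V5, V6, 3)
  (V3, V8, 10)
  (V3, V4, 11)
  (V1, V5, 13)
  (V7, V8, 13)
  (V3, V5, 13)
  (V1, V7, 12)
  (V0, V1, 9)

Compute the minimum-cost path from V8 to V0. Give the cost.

14

A few of the V8→V0 routes:
V8→V1→V0: 14 + 9 = 23
V8→V2→V0: 4 + 10 = 14
V8→V2→V4→V0: 4 + 8 + 7 = 19
Best route has total 14.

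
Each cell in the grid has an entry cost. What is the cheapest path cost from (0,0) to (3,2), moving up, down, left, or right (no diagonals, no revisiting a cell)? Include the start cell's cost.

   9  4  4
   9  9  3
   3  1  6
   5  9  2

28

Take r0c0 r0c1 r0c2 r1c2 r2c2 r3c2 for a total of 9 + 4 + 4 + 3 + 6 + 2 = 28.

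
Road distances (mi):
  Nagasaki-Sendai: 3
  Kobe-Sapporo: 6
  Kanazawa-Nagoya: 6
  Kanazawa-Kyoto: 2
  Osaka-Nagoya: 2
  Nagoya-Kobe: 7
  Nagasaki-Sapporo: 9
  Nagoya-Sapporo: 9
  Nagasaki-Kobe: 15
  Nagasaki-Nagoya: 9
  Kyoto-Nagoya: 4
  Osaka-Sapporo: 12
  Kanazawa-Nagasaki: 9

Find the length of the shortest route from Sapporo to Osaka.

11

Comparing a few candidate routes:
Sapporo→Osaka: 12
Sapporo→Nagoya→Osaka: 9 + 2 = 11
Sapporo→Kobe→Nagoya→Osaka: 6 + 7 + 2 = 15
The minimum is 11 mi.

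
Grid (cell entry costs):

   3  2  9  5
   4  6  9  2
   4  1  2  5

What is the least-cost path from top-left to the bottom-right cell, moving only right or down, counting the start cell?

Path r0c0 → r0c1 → r1c1 → r2c1 → r2c2 → r2c3: 3 + 2 + 6 + 1 + 2 + 5 = 19.
For comparison, the top-then-right route costs 26.

19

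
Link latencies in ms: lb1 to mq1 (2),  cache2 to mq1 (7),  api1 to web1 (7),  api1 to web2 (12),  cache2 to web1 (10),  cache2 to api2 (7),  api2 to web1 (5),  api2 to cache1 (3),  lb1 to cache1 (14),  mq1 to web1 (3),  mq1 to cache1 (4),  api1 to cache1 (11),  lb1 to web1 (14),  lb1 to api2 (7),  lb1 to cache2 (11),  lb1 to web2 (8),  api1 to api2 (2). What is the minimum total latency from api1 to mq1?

A few of the api1→mq1 routes:
api1→web1→mq1: 7 + 3 = 10
api1→api2→cache1→mq1: 2 + 3 + 4 = 9
api1→cache1→mq1: 11 + 4 = 15
api1→api2→lb1→mq1: 2 + 7 + 2 = 11
api1→api2→web1→mq1: 2 + 5 + 3 = 10
Shortest: 9 ms.

9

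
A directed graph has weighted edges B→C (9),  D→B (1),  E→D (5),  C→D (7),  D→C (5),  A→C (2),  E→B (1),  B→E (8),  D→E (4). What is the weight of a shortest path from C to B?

8

Candidate routes:
C - D - B: 7 + 1 = 8
C - D - E - B: 7 + 4 + 1 = 12
The minimum is 8.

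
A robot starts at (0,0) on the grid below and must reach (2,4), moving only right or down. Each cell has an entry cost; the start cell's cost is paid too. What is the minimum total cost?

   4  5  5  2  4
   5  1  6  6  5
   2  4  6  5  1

26

Cheapest: [0,0] [0,1] [0,2] [0,3] [0,4] [1,4] [2,4]
  4 + 5 + 5 + 2 + 4 + 5 + 1 = 26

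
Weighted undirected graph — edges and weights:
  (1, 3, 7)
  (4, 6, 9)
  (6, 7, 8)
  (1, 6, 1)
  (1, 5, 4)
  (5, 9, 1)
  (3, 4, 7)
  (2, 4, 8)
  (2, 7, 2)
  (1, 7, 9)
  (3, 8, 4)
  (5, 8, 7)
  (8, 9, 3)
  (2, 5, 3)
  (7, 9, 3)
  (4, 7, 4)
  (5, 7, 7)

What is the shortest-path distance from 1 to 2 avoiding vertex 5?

11

Checking several routes:
1 → 6 → 7 → 2: 1 + 8 + 2 = 11
1 → 7 → 2: 9 + 2 = 11
1 → 6 → 4 → 7 → 2: 1 + 9 + 4 + 2 = 16
The minimum is 11.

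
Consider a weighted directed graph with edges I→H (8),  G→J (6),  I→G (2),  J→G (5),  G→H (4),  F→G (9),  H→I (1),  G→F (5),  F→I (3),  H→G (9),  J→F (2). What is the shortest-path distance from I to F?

7

Routes from I to F:
I-H-G-F: 8 + 9 + 5 = 22
I-G-F: 2 + 5 = 7
I-G-J-F: 2 + 6 + 2 = 10
I-H-G-J-F: 8 + 9 + 6 + 2 = 25
Shortest: 7.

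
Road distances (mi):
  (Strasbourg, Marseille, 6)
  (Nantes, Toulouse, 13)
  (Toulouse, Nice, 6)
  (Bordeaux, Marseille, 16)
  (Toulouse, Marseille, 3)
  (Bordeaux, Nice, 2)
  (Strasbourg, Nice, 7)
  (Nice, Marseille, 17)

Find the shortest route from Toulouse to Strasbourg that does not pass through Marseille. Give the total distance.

Paths from Toulouse to Strasbourg avoiding Marseille:
Toulouse→Nice→Strasbourg: 6 + 7 = 13
The minimum is 13 mi.

13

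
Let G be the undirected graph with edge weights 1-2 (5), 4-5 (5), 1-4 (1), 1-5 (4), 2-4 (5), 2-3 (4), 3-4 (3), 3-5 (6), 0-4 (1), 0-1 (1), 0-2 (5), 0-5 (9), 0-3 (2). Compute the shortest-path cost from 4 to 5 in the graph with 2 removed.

A few of the 4→5 routes:
4-0-3-5: 1 + 2 + 6 = 9
4-0-1-5: 1 + 1 + 4 = 6
4-1-5: 1 + 4 = 5
4-5: 5
Best route has total 5.

5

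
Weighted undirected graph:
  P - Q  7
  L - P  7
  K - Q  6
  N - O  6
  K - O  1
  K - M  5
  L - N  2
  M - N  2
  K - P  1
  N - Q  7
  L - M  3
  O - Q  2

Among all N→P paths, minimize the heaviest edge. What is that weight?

5

Some routes from N to P:
N → O → K → P: max(6, 1, 1) = 6
N → M → K → P: max(2, 5, 1) = 5
N → L → M → K → P: max(2, 3, 5, 1) = 5
The minimum achievable maximum is 5.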